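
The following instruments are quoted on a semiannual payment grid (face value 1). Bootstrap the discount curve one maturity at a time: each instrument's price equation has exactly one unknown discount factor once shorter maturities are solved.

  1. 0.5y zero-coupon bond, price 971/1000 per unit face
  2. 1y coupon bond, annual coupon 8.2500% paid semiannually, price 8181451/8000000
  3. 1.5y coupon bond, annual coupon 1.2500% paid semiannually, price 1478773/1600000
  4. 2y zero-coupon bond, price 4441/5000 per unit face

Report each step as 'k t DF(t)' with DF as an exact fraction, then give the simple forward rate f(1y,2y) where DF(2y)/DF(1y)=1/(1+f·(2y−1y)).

step 1 [0.5y] zero: DF = P = 971/1000 ≈ 0.971000
step 2 [1y] bond c/2=33/800: DF=(8181451/8000000 − 33/800·(0.971000))/(1+33/800) = 9437/10000 ≈ 0.943700
step 3 [1.5y] bond c/2=1/160: DF=(1478773/1600000 − 1/160·(0.971000+0.943700))/(1+1/160) = 4533/5000 ≈ 0.906600
step 4 [2y] zero: DF = P = 4441/5000 ≈ 0.888200

1 1/2 971/1000
2 1 9437/10000
3 3/2 4533/5000
4 2 4441/5000
f(1y,2y) = ((9437/10000)/(4441/5000) − 1)/(1) = 555/8882 ≈ 6.2486%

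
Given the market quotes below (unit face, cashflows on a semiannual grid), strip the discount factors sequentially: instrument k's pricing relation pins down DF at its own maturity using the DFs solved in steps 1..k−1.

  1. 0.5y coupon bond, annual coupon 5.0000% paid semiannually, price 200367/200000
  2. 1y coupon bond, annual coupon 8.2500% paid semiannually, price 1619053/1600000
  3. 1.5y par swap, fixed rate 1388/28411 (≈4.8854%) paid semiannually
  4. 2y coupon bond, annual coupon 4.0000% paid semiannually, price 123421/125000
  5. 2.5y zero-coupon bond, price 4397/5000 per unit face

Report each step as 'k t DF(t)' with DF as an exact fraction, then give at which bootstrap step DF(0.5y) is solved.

1 1/2 4887/5000
2 1 9331/10000
3 3/2 4653/5000
4 2 9123/10000
5 5/2 4397/5000
DF(0.5y) is solved at step 1

step 1 [0.5y] bond c/2=1/40: DF=(200367/200000 − 1/40·(0))/(1+1/40) = 4887/5000 ≈ 0.977400
step 2 [1y] bond c/2=33/800: DF=(1619053/1600000 − 33/800·(0.977400))/(1+33/800) = 9331/10000 ≈ 0.933100
step 3 [1.5y] swap r/2=694/28411: DF=(1 − 694/28411·(0.977400+0.933100))/(1+694/28411) = 4653/5000 ≈ 0.930600
step 4 [2y] bond c/2=1/50: DF=(123421/125000 − 1/50·(0.977400+0.933100+0.930600))/(1+1/50) = 9123/10000 ≈ 0.912300
step 5 [2.5y] zero: DF = P = 4397/5000 ≈ 0.879400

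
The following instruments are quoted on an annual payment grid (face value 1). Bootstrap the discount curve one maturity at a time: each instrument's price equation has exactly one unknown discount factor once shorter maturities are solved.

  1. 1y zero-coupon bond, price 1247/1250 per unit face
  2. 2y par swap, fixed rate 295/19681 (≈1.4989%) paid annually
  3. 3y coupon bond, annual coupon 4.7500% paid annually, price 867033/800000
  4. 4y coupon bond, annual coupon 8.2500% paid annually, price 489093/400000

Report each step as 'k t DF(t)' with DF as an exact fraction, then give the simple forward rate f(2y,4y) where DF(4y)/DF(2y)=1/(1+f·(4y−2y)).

step 1 [1y] zero: DF = P = 1247/1250 ≈ 0.997600
step 2 [2y] swap r/1=295/19681: DF=(1 − 295/19681·(0.997600))/(1+295/19681) = 1941/2000 ≈ 0.970500
step 3 [3y] bond c/1=19/400: DF=(867033/800000 − 19/400·(0.997600+0.970500))/(1+19/400) = 4727/5000 ≈ 0.945400
step 4 [4y] bond c/1=33/400: DF=(489093/400000 − 33/400·(0.997600+0.970500+0.945400))/(1+33/400) = 363/400 ≈ 0.907500

1 1 1247/1250
2 2 1941/2000
3 3 4727/5000
4 4 363/400
f(2y,4y) = ((1941/2000)/(363/400) − 1)/(2) = 21/605 ≈ 3.4711%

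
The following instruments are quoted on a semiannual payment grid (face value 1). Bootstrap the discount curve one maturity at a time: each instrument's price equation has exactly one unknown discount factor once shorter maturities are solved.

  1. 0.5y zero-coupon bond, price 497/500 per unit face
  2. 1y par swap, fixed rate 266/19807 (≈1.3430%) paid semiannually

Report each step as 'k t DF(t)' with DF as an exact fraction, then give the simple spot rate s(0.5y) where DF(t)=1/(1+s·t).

1 1/2 497/500
2 1 9867/10000
s(0.5y) = (1/(497/500) − 1)/(1/2) = 6/497 ≈ 1.2072%

step 1 [0.5y] zero: DF = P = 497/500 ≈ 0.994000
step 2 [1y] swap r/2=133/19807: DF=(1 − 133/19807·(0.994000))/(1+133/19807) = 9867/10000 ≈ 0.986700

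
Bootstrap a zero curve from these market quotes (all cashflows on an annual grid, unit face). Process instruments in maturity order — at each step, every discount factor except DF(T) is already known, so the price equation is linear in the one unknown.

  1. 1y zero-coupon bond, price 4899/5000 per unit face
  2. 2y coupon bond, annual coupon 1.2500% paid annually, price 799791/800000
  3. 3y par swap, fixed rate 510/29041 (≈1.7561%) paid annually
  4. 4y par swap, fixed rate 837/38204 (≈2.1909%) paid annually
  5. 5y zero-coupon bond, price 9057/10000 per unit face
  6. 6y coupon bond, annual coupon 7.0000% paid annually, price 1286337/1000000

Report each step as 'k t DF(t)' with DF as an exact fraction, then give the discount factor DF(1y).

step 1 [1y] zero: DF = P = 4899/5000 ≈ 0.979800
step 2 [2y] bond c/1=1/80: DF=(799791/800000 − 1/80·(0.979800))/(1+1/80) = 9753/10000 ≈ 0.975300
step 3 [3y] swap r/1=510/29041: DF=(1 − 510/29041·(0.979800+0.975300))/(1+510/29041) = 949/1000 ≈ 0.949000
step 4 [4y] swap r/1=837/38204: DF=(1 − 837/38204·(0.979800+0.975300+0.949000))/(1+837/38204) = 9163/10000 ≈ 0.916300
step 5 [5y] zero: DF = P = 9057/10000 ≈ 0.905700
step 6 [6y] bond c/1=7/100: DF=(1286337/1000000 − 7/100·(0.979800+0.975300+0.949000+0.916300+0.905700))/(1+7/100) = 893/1000 ≈ 0.893000

1 1 4899/5000
2 2 9753/10000
3 3 949/1000
4 4 9163/10000
5 5 9057/10000
6 6 893/1000
DF(1y) = 4899/5000 ≈ 0.979800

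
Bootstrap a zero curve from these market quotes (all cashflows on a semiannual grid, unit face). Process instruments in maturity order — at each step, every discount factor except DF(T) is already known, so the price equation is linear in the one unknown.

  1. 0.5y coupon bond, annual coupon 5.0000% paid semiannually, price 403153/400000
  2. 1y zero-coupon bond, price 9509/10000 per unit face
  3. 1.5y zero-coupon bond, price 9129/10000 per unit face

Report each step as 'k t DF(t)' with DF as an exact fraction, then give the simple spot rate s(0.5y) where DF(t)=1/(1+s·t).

step 1 [0.5y] bond c/2=1/40: DF=(403153/400000 − 1/40·(0))/(1+1/40) = 9833/10000 ≈ 0.983300
step 2 [1y] zero: DF = P = 9509/10000 ≈ 0.950900
step 3 [1.5y] zero: DF = P = 9129/10000 ≈ 0.912900

1 1/2 9833/10000
2 1 9509/10000
3 3/2 9129/10000
s(0.5y) = (1/(9833/10000) − 1)/(1/2) = 334/9833 ≈ 3.3967%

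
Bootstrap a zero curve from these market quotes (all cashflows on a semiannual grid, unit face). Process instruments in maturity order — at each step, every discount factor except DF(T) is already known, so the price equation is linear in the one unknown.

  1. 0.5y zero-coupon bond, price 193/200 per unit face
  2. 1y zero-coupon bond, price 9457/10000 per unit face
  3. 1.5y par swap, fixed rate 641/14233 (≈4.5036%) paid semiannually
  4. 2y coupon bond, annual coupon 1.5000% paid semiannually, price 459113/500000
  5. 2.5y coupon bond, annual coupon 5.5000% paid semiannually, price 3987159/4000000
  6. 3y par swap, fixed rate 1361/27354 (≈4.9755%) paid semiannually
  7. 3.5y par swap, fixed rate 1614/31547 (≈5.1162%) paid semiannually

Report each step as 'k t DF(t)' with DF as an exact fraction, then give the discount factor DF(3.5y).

1 1/2 193/200
2 1 9457/10000
3 3/2 9359/10000
4 2 4451/5000
5 5/2 8701/10000
6 3 8639/10000
7 7/2 4193/5000
DF(3.5y) = 4193/5000 ≈ 0.838600

step 1 [0.5y] zero: DF = P = 193/200 ≈ 0.965000
step 2 [1y] zero: DF = P = 9457/10000 ≈ 0.945700
step 3 [1.5y] swap r/2=641/28466: DF=(1 − 641/28466·(0.965000+0.945700))/(1+641/28466) = 9359/10000 ≈ 0.935900
step 4 [2y] bond c/2=3/400: DF=(459113/500000 − 3/400·(0.965000+0.945700+0.935900))/(1+3/400) = 4451/5000 ≈ 0.890200
step 5 [2.5y] bond c/2=11/400: DF=(3987159/4000000 − 11/400·(0.965000+0.945700+0.935900+0.890200))/(1+11/400) = 8701/10000 ≈ 0.870100
step 6 [3y] swap r/2=1361/54708: DF=(1 − 1361/54708·(0.965000+0.945700+0.935900+0.890200+0.870100))/(1+1361/54708) = 8639/10000 ≈ 0.863900
step 7 [3.5y] swap r/2=807/31547: DF=(1 − 807/31547·(0.965000+0.945700+0.935900+0.890200+0.870100+0.863900))/(1+807/31547) = 4193/5000 ≈ 0.838600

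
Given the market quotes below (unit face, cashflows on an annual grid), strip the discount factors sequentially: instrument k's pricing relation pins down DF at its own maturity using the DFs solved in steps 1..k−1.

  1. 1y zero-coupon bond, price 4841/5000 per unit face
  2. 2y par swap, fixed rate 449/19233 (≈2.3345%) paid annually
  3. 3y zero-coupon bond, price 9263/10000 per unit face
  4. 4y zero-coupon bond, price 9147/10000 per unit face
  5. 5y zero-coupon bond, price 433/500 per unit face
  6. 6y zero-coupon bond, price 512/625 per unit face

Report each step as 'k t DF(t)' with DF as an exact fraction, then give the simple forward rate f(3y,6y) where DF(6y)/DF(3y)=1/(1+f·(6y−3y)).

step 1 [1y] zero: DF = P = 4841/5000 ≈ 0.968200
step 2 [2y] swap r/1=449/19233: DF=(1 − 449/19233·(0.968200))/(1+449/19233) = 9551/10000 ≈ 0.955100
step 3 [3y] zero: DF = P = 9263/10000 ≈ 0.926300
step 4 [4y] zero: DF = P = 9147/10000 ≈ 0.914700
step 5 [5y] zero: DF = P = 433/500 ≈ 0.866000
step 6 [6y] zero: DF = P = 512/625 ≈ 0.819200

1 1 4841/5000
2 2 9551/10000
3 3 9263/10000
4 4 9147/10000
5 5 433/500
6 6 512/625
f(3y,6y) = ((9263/10000)/(512/625) − 1)/(3) = 357/8192 ≈ 4.3579%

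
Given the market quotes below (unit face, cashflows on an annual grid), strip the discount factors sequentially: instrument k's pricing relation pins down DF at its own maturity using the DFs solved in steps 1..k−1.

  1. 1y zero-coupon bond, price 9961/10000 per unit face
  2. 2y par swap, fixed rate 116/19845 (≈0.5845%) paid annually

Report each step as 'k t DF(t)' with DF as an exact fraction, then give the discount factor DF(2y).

1 1 9961/10000
2 2 2471/2500
DF(2y) = 2471/2500 ≈ 0.988400

step 1 [1y] zero: DF = P = 9961/10000 ≈ 0.996100
step 2 [2y] swap r/1=116/19845: DF=(1 − 116/19845·(0.996100))/(1+116/19845) = 2471/2500 ≈ 0.988400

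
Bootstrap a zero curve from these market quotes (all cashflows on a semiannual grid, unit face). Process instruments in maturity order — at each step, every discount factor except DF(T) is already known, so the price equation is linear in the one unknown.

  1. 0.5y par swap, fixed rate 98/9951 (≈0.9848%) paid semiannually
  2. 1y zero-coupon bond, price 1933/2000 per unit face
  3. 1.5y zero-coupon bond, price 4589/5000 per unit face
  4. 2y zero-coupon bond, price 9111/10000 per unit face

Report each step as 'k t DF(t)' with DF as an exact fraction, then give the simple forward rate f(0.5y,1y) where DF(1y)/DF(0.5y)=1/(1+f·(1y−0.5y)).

1 1/2 9951/10000
2 1 1933/2000
3 3/2 4589/5000
4 2 9111/10000
f(0.5y,1y) = ((9951/10000)/(1933/2000) − 1)/(1/2) = 572/9665 ≈ 5.9183%

step 1 [0.5y] swap r/2=49/9951: DF=(1 − 49/9951·(0))/(1+49/9951) = 9951/10000 ≈ 0.995100
step 2 [1y] zero: DF = P = 1933/2000 ≈ 0.966500
step 3 [1.5y] zero: DF = P = 4589/5000 ≈ 0.917800
step 4 [2y] zero: DF = P = 9111/10000 ≈ 0.911100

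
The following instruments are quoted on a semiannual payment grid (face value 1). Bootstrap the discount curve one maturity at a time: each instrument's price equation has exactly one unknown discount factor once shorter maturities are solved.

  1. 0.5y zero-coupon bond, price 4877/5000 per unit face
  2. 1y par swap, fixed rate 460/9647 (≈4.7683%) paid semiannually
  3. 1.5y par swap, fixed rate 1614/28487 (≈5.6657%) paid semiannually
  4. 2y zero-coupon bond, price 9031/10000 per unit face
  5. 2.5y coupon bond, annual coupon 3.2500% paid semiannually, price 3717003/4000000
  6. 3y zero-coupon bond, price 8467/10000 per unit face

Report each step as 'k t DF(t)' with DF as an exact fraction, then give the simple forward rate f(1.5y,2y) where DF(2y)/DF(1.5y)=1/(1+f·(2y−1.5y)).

1 1/2 4877/5000
2 1 477/500
3 3/2 9193/10000
4 2 9031/10000
5 5/2 534/625
6 3 8467/10000
f(1.5y,2y) = ((9193/10000)/(9031/10000) − 1)/(1/2) = 324/9031 ≈ 3.5876%

step 1 [0.5y] zero: DF = P = 4877/5000 ≈ 0.975400
step 2 [1y] swap r/2=230/9647: DF=(1 − 230/9647·(0.975400))/(1+230/9647) = 477/500 ≈ 0.954000
step 3 [1.5y] swap r/2=807/28487: DF=(1 − 807/28487·(0.975400+0.954000))/(1+807/28487) = 9193/10000 ≈ 0.919300
step 4 [2y] zero: DF = P = 9031/10000 ≈ 0.903100
step 5 [2.5y] bond c/2=13/800: DF=(3717003/4000000 − 13/800·(0.975400+0.954000+0.919300+0.903100))/(1+13/800) = 534/625 ≈ 0.854400
step 6 [3y] zero: DF = P = 8467/10000 ≈ 0.846700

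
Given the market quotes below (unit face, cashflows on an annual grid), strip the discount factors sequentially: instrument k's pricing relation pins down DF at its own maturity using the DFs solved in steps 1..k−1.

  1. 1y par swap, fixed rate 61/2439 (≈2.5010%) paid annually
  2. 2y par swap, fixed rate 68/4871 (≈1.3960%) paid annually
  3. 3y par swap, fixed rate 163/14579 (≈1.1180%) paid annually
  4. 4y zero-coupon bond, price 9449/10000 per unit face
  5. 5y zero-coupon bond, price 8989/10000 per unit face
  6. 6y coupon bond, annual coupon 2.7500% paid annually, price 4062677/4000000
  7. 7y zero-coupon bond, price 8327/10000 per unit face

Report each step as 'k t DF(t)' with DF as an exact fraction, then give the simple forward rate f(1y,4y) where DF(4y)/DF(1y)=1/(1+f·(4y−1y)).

1 1 2439/2500
2 2 608/625
3 3 4837/5000
4 4 9449/10000
5 5 8989/10000
6 6 8611/10000
7 7 8327/10000
f(1y,4y) = ((2439/2500)/(9449/10000) − 1)/(3) = 307/28347 ≈ 1.0830%

step 1 [1y] swap r/1=61/2439: DF=(1 − 61/2439·(0))/(1+61/2439) = 2439/2500 ≈ 0.975600
step 2 [2y] swap r/1=68/4871: DF=(1 − 68/4871·(0.975600))/(1+68/4871) = 608/625 ≈ 0.972800
step 3 [3y] swap r/1=163/14579: DF=(1 − 163/14579·(0.975600+0.972800))/(1+163/14579) = 4837/5000 ≈ 0.967400
step 4 [4y] zero: DF = P = 9449/10000 ≈ 0.944900
step 5 [5y] zero: DF = P = 8989/10000 ≈ 0.898900
step 6 [6y] bond c/1=11/400: DF=(4062677/4000000 − 11/400·(0.975600+0.972800+0.967400+0.944900+0.898900))/(1+11/400) = 8611/10000 ≈ 0.861100
step 7 [7y] zero: DF = P = 8327/10000 ≈ 0.832700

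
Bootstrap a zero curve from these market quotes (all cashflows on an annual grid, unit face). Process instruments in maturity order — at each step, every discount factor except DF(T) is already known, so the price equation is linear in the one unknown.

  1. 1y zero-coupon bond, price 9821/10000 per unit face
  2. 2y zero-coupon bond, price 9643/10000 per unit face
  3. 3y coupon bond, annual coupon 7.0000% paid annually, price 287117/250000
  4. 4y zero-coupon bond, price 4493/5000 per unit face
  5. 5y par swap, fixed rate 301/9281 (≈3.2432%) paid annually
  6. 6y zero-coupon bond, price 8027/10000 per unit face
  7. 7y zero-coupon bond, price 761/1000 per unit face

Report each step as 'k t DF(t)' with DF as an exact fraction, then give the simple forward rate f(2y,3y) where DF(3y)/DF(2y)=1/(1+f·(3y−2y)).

step 1 [1y] zero: DF = P = 9821/10000 ≈ 0.982100
step 2 [2y] zero: DF = P = 9643/10000 ≈ 0.964300
step 3 [3y] bond c/1=7/100: DF=(287117/250000 − 7/100·(0.982100+0.964300))/(1+7/100) = 473/500 ≈ 0.946000
step 4 [4y] zero: DF = P = 4493/5000 ≈ 0.898600
step 5 [5y] swap r/1=301/9281: DF=(1 − 301/9281·(0.982100+0.964300+0.946000+0.898600))/(1+301/9281) = 1699/2000 ≈ 0.849500
step 6 [6y] zero: DF = P = 8027/10000 ≈ 0.802700
step 7 [7y] zero: DF = P = 761/1000 ≈ 0.761000

1 1 9821/10000
2 2 9643/10000
3 3 473/500
4 4 4493/5000
5 5 1699/2000
6 6 8027/10000
7 7 761/1000
f(2y,3y) = ((9643/10000)/(473/500) − 1)/(1) = 183/9460 ≈ 1.9345%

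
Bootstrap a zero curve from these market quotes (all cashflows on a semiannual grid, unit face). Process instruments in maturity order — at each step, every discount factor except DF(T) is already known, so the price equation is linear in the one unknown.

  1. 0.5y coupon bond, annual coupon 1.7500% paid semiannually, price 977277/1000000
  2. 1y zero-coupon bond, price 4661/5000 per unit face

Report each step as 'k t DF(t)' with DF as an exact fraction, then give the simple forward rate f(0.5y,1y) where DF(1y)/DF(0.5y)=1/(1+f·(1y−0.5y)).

step 1 [0.5y] bond c/2=7/800: DF=(977277/1000000 − 7/800·(0))/(1+7/800) = 1211/1250 ≈ 0.968800
step 2 [1y] zero: DF = P = 4661/5000 ≈ 0.932200

1 1/2 1211/1250
2 1 4661/5000
f(0.5y,1y) = ((1211/1250)/(4661/5000) − 1)/(1/2) = 366/4661 ≈ 7.8524%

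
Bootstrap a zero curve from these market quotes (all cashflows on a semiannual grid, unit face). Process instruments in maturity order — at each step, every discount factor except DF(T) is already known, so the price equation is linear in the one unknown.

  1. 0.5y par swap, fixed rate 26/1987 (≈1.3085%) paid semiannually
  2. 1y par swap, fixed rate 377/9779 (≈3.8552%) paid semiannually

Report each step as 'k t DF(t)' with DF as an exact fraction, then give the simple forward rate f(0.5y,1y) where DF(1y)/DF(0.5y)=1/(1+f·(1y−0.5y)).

step 1 [0.5y] swap r/2=13/1987: DF=(1 − 13/1987·(0))/(1+13/1987) = 1987/2000 ≈ 0.993500
step 2 [1y] swap r/2=377/19558: DF=(1 − 377/19558·(0.993500))/(1+377/19558) = 9623/10000 ≈ 0.962300

1 1/2 1987/2000
2 1 9623/10000
f(0.5y,1y) = ((1987/2000)/(9623/10000) − 1)/(1/2) = 624/9623 ≈ 6.4845%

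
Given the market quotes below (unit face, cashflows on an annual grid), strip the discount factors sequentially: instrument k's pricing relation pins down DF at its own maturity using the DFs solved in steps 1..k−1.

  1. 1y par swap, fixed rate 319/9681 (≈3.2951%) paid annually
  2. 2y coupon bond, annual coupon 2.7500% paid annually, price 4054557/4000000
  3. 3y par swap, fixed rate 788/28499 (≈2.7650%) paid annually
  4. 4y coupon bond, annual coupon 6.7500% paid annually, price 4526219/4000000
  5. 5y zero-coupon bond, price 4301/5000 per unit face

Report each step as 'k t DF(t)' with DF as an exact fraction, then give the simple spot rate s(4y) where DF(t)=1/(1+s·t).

1 1 9681/10000
2 2 4803/5000
3 3 2303/2500
4 4 4399/5000
5 5 4301/5000
s(4y) = (1/(4399/5000) − 1)/(4) = 601/17596 ≈ 3.4155%

step 1 [1y] swap r/1=319/9681: DF=(1 − 319/9681·(0))/(1+319/9681) = 9681/10000 ≈ 0.968100
step 2 [2y] bond c/1=11/400: DF=(4054557/4000000 − 11/400·(0.968100))/(1+11/400) = 4803/5000 ≈ 0.960600
step 3 [3y] swap r/1=788/28499: DF=(1 − 788/28499·(0.968100+0.960600))/(1+788/28499) = 2303/2500 ≈ 0.921200
step 4 [4y] bond c/1=27/400: DF=(4526219/4000000 − 27/400·(0.968100+0.960600+0.921200))/(1+27/400) = 4399/5000 ≈ 0.879800
step 5 [5y] zero: DF = P = 4301/5000 ≈ 0.860200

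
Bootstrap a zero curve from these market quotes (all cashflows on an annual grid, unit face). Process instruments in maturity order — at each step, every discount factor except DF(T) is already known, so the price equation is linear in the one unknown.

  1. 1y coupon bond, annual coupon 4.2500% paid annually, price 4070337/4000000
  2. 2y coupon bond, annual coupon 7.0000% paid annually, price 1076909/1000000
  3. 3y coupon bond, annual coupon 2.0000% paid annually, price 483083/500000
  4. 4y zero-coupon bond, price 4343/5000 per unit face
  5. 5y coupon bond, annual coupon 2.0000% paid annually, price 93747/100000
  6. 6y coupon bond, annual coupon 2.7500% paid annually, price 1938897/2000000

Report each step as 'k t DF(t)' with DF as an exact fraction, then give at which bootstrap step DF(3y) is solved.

step 1 [1y] bond c/1=17/400: DF=(4070337/4000000 − 17/400·(0))/(1+17/400) = 9761/10000 ≈ 0.976100
step 2 [2y] bond c/1=7/100: DF=(1076909/1000000 − 7/100·(0.976100))/(1+7/100) = 4713/5000 ≈ 0.942600
step 3 [3y] bond c/1=1/50: DF=(483083/500000 − 1/50·(0.976100+0.942600))/(1+1/50) = 1137/1250 ≈ 0.909600
step 4 [4y] zero: DF = P = 4343/5000 ≈ 0.868600
step 5 [5y] bond c/1=1/50: DF=(93747/100000 − 1/50·(0.976100+0.942600+0.909600+0.868600))/(1+1/50) = 4233/5000 ≈ 0.846600
step 6 [6y] bond c/1=11/400: DF=(1938897/2000000 − 11/400·(0.976100+0.942600+0.909600+0.868600+0.846600))/(1+11/400) = 8219/10000 ≈ 0.821900

1 1 9761/10000
2 2 4713/5000
3 3 1137/1250
4 4 4343/5000
5 5 4233/5000
6 6 8219/10000
DF(3y) is solved at step 3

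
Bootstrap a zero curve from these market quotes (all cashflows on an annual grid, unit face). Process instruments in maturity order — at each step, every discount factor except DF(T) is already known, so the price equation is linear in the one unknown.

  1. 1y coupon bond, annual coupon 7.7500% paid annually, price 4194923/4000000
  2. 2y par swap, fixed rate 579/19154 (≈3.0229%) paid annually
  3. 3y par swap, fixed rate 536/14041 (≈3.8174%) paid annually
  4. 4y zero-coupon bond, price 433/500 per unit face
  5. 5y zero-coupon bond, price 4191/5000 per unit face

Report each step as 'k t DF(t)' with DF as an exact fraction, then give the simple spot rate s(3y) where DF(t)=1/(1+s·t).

step 1 [1y] bond c/1=31/400: DF=(4194923/4000000 − 31/400·(0))/(1+31/400) = 9733/10000 ≈ 0.973300
step 2 [2y] swap r/1=579/19154: DF=(1 − 579/19154·(0.973300))/(1+579/19154) = 9421/10000 ≈ 0.942100
step 3 [3y] swap r/1=536/14041: DF=(1 − 536/14041·(0.973300+0.942100))/(1+536/14041) = 558/625 ≈ 0.892800
step 4 [4y] zero: DF = P = 433/500 ≈ 0.866000
step 5 [5y] zero: DF = P = 4191/5000 ≈ 0.838200

1 1 9733/10000
2 2 9421/10000
3 3 558/625
4 4 433/500
5 5 4191/5000
s(3y) = (1/(558/625) − 1)/(3) = 67/1674 ≈ 4.0024%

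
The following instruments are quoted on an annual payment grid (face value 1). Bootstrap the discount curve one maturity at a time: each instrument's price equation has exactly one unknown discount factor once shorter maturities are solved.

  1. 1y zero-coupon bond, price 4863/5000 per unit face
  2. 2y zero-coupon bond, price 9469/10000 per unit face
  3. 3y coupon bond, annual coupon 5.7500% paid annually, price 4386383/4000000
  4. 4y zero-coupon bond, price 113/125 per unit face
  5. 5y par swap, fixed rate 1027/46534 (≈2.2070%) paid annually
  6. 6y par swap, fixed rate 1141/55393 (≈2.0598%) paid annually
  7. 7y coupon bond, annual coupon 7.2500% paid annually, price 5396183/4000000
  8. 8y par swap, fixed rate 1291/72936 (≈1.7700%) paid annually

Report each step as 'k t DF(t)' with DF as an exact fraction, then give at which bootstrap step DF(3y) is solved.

1 1 4863/5000
2 2 9469/10000
3 3 4663/5000
4 4 113/125
5 5 8973/10000
6 6 8859/10000
7 7 4417/5000
8 8 8709/10000
DF(3y) is solved at step 3

step 1 [1y] zero: DF = P = 4863/5000 ≈ 0.972600
step 2 [2y] zero: DF = P = 9469/10000 ≈ 0.946900
step 3 [3y] bond c/1=23/400: DF=(4386383/4000000 − 23/400·(0.972600+0.946900))/(1+23/400) = 4663/5000 ≈ 0.932600
step 4 [4y] zero: DF = P = 113/125 ≈ 0.904000
step 5 [5y] swap r/1=1027/46534: DF=(1 − 1027/46534·(0.972600+0.946900+0.932600+0.904000))/(1+1027/46534) = 8973/10000 ≈ 0.897300
step 6 [6y] swap r/1=1141/55393: DF=(1 − 1141/55393·(0.972600+0.946900+0.932600+0.904000+0.897300))/(1+1141/55393) = 8859/10000 ≈ 0.885900
step 7 [7y] bond c/1=29/400: DF=(5396183/4000000 − 29/400·(0.972600+0.946900+0.932600+0.904000+0.897300+0.885900))/(1+29/400) = 4417/5000 ≈ 0.883400
step 8 [8y] swap r/1=1291/72936: DF=(1 − 1291/72936·(0.972600+0.946900+0.932600+0.904000+0.897300+0.885900+0.883400))/(1+1291/72936) = 8709/10000 ≈ 0.870900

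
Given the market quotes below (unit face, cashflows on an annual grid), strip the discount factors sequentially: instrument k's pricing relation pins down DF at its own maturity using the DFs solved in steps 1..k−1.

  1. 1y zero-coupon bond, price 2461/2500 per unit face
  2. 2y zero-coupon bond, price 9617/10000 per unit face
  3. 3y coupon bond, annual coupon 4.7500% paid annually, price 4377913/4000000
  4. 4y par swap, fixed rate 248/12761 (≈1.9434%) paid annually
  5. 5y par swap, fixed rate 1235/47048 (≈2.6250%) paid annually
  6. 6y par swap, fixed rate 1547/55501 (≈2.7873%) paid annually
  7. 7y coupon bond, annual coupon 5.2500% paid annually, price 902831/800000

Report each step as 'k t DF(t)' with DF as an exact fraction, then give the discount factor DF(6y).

1 1 2461/2500
2 2 9617/10000
3 3 4783/5000
4 4 1157/1250
5 5 1753/2000
6 6 8453/10000
7 7 3977/5000
DF(6y) = 8453/10000 ≈ 0.845300

step 1 [1y] zero: DF = P = 2461/2500 ≈ 0.984400
step 2 [2y] zero: DF = P = 9617/10000 ≈ 0.961700
step 3 [3y] bond c/1=19/400: DF=(4377913/4000000 − 19/400·(0.984400+0.961700))/(1+19/400) = 4783/5000 ≈ 0.956600
step 4 [4y] swap r/1=248/12761: DF=(1 − 248/12761·(0.984400+0.961700+0.956600))/(1+248/12761) = 1157/1250 ≈ 0.925600
step 5 [5y] swap r/1=1235/47048: DF=(1 − 1235/47048·(0.984400+0.961700+0.956600+0.925600))/(1+1235/47048) = 1753/2000 ≈ 0.876500
step 6 [6y] swap r/1=1547/55501: DF=(1 − 1547/55501·(0.984400+0.961700+0.956600+0.925600+0.876500))/(1+1547/55501) = 8453/10000 ≈ 0.845300
step 7 [7y] bond c/1=21/400: DF=(902831/800000 − 21/400·(0.984400+0.961700+0.956600+0.925600+0.876500+0.845300))/(1+21/400) = 3977/5000 ≈ 0.795400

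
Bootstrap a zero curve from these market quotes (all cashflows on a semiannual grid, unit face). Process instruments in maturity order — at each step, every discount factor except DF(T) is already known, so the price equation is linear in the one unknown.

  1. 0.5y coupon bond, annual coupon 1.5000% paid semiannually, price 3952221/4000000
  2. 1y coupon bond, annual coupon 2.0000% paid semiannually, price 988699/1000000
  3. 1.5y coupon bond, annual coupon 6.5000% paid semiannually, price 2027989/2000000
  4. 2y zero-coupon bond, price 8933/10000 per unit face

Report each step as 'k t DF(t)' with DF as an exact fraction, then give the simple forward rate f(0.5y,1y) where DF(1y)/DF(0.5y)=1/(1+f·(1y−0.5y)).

1 1/2 9807/10000
2 1 2423/2500
3 3/2 9207/10000
4 2 8933/10000
f(0.5y,1y) = ((9807/10000)/(2423/2500) − 1)/(1/2) = 115/4846 ≈ 2.3731%

step 1 [0.5y] bond c/2=3/400: DF=(3952221/4000000 − 3/400·(0))/(1+3/400) = 9807/10000 ≈ 0.980700
step 2 [1y] bond c/2=1/100: DF=(988699/1000000 − 1/100·(0.980700))/(1+1/100) = 2423/2500 ≈ 0.969200
step 3 [1.5y] bond c/2=13/400: DF=(2027989/2000000 − 13/400·(0.980700+0.969200))/(1+13/400) = 9207/10000 ≈ 0.920700
step 4 [2y] zero: DF = P = 8933/10000 ≈ 0.893300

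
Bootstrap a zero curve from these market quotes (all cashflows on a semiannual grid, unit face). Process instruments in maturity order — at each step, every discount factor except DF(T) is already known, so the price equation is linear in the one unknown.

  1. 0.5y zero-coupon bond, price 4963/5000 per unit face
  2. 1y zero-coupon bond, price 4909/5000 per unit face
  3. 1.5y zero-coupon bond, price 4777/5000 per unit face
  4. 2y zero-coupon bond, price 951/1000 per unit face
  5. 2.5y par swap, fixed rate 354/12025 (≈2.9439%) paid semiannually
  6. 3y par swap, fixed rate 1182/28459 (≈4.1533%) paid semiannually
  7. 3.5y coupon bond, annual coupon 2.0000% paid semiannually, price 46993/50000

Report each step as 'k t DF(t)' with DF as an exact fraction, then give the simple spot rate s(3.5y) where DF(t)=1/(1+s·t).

1 1/2 4963/5000
2 1 4909/5000
3 3/2 4777/5000
4 2 951/1000
5 5/2 2323/2500
6 3 4409/5000
7 7/2 4371/5000
s(3.5y) = (1/(4371/5000) − 1)/(7/2) = 1258/30597 ≈ 4.1115%

step 1 [0.5y] zero: DF = P = 4963/5000 ≈ 0.992600
step 2 [1y] zero: DF = P = 4909/5000 ≈ 0.981800
step 3 [1.5y] zero: DF = P = 4777/5000 ≈ 0.955400
step 4 [2y] zero: DF = P = 951/1000 ≈ 0.951000
step 5 [2.5y] swap r/2=177/12025: DF=(1 − 177/12025·(0.992600+0.981800+0.955400+0.951000))/(1+177/12025) = 2323/2500 ≈ 0.929200
step 6 [3y] swap r/2=591/28459: DF=(1 − 591/28459·(0.992600+0.981800+0.955400+0.951000+0.929200))/(1+591/28459) = 4409/5000 ≈ 0.881800
step 7 [3.5y] bond c/2=1/100: DF=(46993/50000 − 1/100·(0.992600+0.981800+0.955400+0.951000+0.929200+0.881800))/(1+1/100) = 4371/5000 ≈ 0.874200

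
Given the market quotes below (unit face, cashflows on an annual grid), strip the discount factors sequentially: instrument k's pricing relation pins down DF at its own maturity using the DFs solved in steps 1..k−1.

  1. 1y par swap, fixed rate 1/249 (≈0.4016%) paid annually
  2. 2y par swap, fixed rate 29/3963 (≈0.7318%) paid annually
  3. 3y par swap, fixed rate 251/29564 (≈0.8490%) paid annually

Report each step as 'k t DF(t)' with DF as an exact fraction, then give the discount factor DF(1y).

1 1 249/250
2 2 1971/2000
3 3 9749/10000
DF(1y) = 249/250 ≈ 0.996000

step 1 [1y] swap r/1=1/249: DF=(1 − 1/249·(0))/(1+1/249) = 249/250 ≈ 0.996000
step 2 [2y] swap r/1=29/3963: DF=(1 − 29/3963·(0.996000))/(1+29/3963) = 1971/2000 ≈ 0.985500
step 3 [3y] swap r/1=251/29564: DF=(1 − 251/29564·(0.996000+0.985500))/(1+251/29564) = 9749/10000 ≈ 0.974900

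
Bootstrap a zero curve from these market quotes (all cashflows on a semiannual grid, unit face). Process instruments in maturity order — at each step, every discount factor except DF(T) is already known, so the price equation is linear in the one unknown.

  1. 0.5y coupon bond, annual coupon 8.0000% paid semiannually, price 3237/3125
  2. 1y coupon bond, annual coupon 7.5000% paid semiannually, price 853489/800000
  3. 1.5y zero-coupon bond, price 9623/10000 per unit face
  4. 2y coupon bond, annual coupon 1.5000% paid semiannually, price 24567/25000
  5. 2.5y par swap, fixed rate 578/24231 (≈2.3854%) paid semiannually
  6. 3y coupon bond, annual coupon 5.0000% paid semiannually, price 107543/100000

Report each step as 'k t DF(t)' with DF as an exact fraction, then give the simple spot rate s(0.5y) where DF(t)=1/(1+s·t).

1 1/2 249/250
2 1 9923/10000
3 3/2 9623/10000
4 2 4767/5000
5 5/2 4711/5000
6 3 931/1000
s(0.5y) = (1/(249/250) − 1)/(1/2) = 2/249 ≈ 0.8032%

step 1 [0.5y] bond c/2=1/25: DF=(3237/3125 − 1/25·(0))/(1+1/25) = 249/250 ≈ 0.996000
step 2 [1y] bond c/2=3/80: DF=(853489/800000 − 3/80·(0.996000))/(1+3/80) = 9923/10000 ≈ 0.992300
step 3 [1.5y] zero: DF = P = 9623/10000 ≈ 0.962300
step 4 [2y] bond c/2=3/400: DF=(24567/25000 − 3/400·(0.996000+0.992300+0.962300))/(1+3/400) = 4767/5000 ≈ 0.953400
step 5 [2.5y] swap r/2=289/24231: DF=(1 − 289/24231·(0.996000+0.992300+0.962300+0.953400))/(1+289/24231) = 4711/5000 ≈ 0.942200
step 6 [3y] bond c/2=1/40: DF=(107543/100000 − 1/40·(0.996000+0.992300+0.962300+0.953400+0.942200))/(1+1/40) = 931/1000 ≈ 0.931000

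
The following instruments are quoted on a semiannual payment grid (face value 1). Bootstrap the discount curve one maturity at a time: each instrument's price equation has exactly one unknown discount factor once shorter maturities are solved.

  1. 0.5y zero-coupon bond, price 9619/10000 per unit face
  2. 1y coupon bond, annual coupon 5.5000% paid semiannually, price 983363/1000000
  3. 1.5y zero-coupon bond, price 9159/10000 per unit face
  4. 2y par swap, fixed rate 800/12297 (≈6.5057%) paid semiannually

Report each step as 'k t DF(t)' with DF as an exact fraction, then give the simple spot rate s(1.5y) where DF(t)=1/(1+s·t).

1 1/2 9619/10000
2 1 9313/10000
3 3/2 9159/10000
4 2 22/25
s(1.5y) = (1/(9159/10000) − 1)/(3/2) = 1682/27477 ≈ 6.1215%

step 1 [0.5y] zero: DF = P = 9619/10000 ≈ 0.961900
step 2 [1y] bond c/2=11/400: DF=(983363/1000000 − 11/400·(0.961900))/(1+11/400) = 9313/10000 ≈ 0.931300
step 3 [1.5y] zero: DF = P = 9159/10000 ≈ 0.915900
step 4 [2y] swap r/2=400/12297: DF=(1 − 400/12297·(0.961900+0.931300+0.915900))/(1+400/12297) = 22/25 ≈ 0.880000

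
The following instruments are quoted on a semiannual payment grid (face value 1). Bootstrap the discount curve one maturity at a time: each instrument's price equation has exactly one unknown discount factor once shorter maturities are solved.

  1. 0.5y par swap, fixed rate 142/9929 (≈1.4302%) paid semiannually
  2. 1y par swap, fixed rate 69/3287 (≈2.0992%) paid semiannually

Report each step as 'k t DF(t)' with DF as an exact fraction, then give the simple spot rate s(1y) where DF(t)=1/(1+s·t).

step 1 [0.5y] swap r/2=71/9929: DF=(1 − 71/9929·(0))/(1+71/9929) = 9929/10000 ≈ 0.992900
step 2 [1y] swap r/2=69/6574: DF=(1 − 69/6574·(0.992900))/(1+69/6574) = 9793/10000 ≈ 0.979300

1 1/2 9929/10000
2 1 9793/10000
s(1y) = (1/(9793/10000) − 1)/(1) = 207/9793 ≈ 2.1138%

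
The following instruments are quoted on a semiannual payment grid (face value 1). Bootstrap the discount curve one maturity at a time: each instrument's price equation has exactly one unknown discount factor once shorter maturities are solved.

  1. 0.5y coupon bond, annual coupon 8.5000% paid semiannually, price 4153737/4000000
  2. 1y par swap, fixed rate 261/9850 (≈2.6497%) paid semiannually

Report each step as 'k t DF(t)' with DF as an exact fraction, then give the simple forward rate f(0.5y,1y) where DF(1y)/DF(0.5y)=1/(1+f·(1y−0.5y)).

step 1 [0.5y] bond c/2=17/400: DF=(4153737/4000000 − 17/400·(0))/(1+17/400) = 9961/10000 ≈ 0.996100
step 2 [1y] swap r/2=261/19700: DF=(1 − 261/19700·(0.996100))/(1+261/19700) = 9739/10000 ≈ 0.973900

1 1/2 9961/10000
2 1 9739/10000
f(0.5y,1y) = ((9961/10000)/(9739/10000) − 1)/(1/2) = 444/9739 ≈ 4.5590%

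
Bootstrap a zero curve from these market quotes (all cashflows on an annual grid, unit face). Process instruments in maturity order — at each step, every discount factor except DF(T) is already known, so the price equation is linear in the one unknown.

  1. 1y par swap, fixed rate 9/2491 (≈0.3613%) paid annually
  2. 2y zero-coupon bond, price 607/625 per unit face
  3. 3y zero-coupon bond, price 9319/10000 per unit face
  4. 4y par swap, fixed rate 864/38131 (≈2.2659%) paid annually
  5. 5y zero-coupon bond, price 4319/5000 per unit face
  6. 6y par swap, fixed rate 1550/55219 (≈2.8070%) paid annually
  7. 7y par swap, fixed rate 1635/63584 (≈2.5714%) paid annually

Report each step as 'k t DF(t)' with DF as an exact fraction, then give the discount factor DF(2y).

1 1 2491/2500
2 2 607/625
3 3 9319/10000
4 4 571/625
5 5 4319/5000
6 6 169/200
7 7 1673/2000
DF(2y) = 607/625 ≈ 0.971200

step 1 [1y] swap r/1=9/2491: DF=(1 − 9/2491·(0))/(1+9/2491) = 2491/2500 ≈ 0.996400
step 2 [2y] zero: DF = P = 607/625 ≈ 0.971200
step 3 [3y] zero: DF = P = 9319/10000 ≈ 0.931900
step 4 [4y] swap r/1=864/38131: DF=(1 − 864/38131·(0.996400+0.971200+0.931900))/(1+864/38131) = 571/625 ≈ 0.913600
step 5 [5y] zero: DF = P = 4319/5000 ≈ 0.863800
step 6 [6y] swap r/1=1550/55219: DF=(1 − 1550/55219·(0.996400+0.971200+0.931900+0.913600+0.863800))/(1+1550/55219) = 169/200 ≈ 0.845000
step 7 [7y] swap r/1=1635/63584: DF=(1 − 1635/63584·(0.996400+0.971200+0.931900+0.913600+0.863800+0.845000))/(1+1635/63584) = 1673/2000 ≈ 0.836500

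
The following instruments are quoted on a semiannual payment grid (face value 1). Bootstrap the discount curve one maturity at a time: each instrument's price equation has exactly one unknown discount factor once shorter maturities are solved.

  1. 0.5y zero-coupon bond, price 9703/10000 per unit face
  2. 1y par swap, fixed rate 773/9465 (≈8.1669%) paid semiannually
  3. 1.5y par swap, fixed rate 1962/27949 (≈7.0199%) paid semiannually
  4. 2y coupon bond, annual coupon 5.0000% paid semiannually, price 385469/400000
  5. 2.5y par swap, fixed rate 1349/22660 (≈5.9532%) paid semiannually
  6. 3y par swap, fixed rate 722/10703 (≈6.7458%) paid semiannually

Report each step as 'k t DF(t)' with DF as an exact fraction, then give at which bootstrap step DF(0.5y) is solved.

1 1/2 9703/10000
2 1 9227/10000
3 3/2 9019/10000
4 2 109/125
5 5/2 8651/10000
6 3 1639/2000
DF(0.5y) is solved at step 1

step 1 [0.5y] zero: DF = P = 9703/10000 ≈ 0.970300
step 2 [1y] swap r/2=773/18930: DF=(1 − 773/18930·(0.970300))/(1+773/18930) = 9227/10000 ≈ 0.922700
step 3 [1.5y] swap r/2=981/27949: DF=(1 − 981/27949·(0.970300+0.922700))/(1+981/27949) = 9019/10000 ≈ 0.901900
step 4 [2y] bond c/2=1/40: DF=(385469/400000 − 1/40·(0.970300+0.922700+0.901900))/(1+1/40) = 109/125 ≈ 0.872000
step 5 [2.5y] swap r/2=1349/45320: DF=(1 − 1349/45320·(0.970300+0.922700+0.901900+0.872000))/(1+1349/45320) = 8651/10000 ≈ 0.865100
step 6 [3y] swap r/2=361/10703: DF=(1 − 361/10703·(0.970300+0.922700+0.901900+0.872000+0.865100))/(1+361/10703) = 1639/2000 ≈ 0.819500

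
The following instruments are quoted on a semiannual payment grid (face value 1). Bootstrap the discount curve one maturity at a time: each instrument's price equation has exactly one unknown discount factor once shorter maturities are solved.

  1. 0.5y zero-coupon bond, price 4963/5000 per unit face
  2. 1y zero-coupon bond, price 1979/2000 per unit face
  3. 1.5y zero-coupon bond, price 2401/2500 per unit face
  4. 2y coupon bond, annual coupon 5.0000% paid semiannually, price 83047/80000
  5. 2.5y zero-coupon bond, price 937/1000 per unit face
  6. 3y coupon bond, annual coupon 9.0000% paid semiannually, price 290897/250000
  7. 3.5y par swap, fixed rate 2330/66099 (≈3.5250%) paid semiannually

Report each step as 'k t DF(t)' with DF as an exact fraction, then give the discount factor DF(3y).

step 1 [0.5y] zero: DF = P = 4963/5000 ≈ 0.992600
step 2 [1y] zero: DF = P = 1979/2000 ≈ 0.989500
step 3 [1.5y] zero: DF = P = 2401/2500 ≈ 0.960400
step 4 [2y] bond c/2=1/40: DF=(83047/80000 − 1/40·(0.992600+0.989500+0.960400))/(1+1/40) = 941/1000 ≈ 0.941000
step 5 [2.5y] zero: DF = P = 937/1000 ≈ 0.937000
step 6 [3y] bond c/2=9/200: DF=(290897/250000 − 9/200·(0.992600+0.989500+0.960400+0.941000+0.937000))/(1+9/200) = 9059/10000 ≈ 0.905900
step 7 [3.5y] swap r/2=1165/66099: DF=(1 − 1165/66099·(0.992600+0.989500+0.960400+0.941000+0.937000+0.905900))/(1+1165/66099) = 1767/2000 ≈ 0.883500

1 1/2 4963/5000
2 1 1979/2000
3 3/2 2401/2500
4 2 941/1000
5 5/2 937/1000
6 3 9059/10000
7 7/2 1767/2000
DF(3y) = 9059/10000 ≈ 0.905900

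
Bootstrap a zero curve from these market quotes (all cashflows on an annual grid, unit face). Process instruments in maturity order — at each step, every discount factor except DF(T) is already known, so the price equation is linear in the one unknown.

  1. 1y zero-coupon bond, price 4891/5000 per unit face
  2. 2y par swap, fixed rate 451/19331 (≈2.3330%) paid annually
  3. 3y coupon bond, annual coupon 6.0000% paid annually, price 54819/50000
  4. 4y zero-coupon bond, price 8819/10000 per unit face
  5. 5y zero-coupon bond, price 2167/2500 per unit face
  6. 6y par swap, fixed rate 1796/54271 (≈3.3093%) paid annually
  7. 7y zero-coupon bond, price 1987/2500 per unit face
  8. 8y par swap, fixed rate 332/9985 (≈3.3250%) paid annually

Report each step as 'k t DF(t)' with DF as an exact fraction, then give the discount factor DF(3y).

1 1 4891/5000
2 2 9549/10000
3 3 9249/10000
4 4 8819/10000
5 5 2167/2500
6 6 2051/2500
7 7 1987/2500
8 8 1919/2500
DF(3y) = 9249/10000 ≈ 0.924900

step 1 [1y] zero: DF = P = 4891/5000 ≈ 0.978200
step 2 [2y] swap r/1=451/19331: DF=(1 − 451/19331·(0.978200))/(1+451/19331) = 9549/10000 ≈ 0.954900
step 3 [3y] bond c/1=3/50: DF=(54819/50000 − 3/50·(0.978200+0.954900))/(1+3/50) = 9249/10000 ≈ 0.924900
step 4 [4y] zero: DF = P = 8819/10000 ≈ 0.881900
step 5 [5y] zero: DF = P = 2167/2500 ≈ 0.866800
step 6 [6y] swap r/1=1796/54271: DF=(1 − 1796/54271·(0.978200+0.954900+0.924900+0.881900+0.866800))/(1+1796/54271) = 2051/2500 ≈ 0.820400
step 7 [7y] zero: DF = P = 1987/2500 ≈ 0.794800
step 8 [8y] swap r/1=332/9985: DF=(1 − 332/9985·(0.978200+0.954900+0.924900+0.881900+0.866800+0.820400+0.794800))/(1+332/9985) = 1919/2500 ≈ 0.767600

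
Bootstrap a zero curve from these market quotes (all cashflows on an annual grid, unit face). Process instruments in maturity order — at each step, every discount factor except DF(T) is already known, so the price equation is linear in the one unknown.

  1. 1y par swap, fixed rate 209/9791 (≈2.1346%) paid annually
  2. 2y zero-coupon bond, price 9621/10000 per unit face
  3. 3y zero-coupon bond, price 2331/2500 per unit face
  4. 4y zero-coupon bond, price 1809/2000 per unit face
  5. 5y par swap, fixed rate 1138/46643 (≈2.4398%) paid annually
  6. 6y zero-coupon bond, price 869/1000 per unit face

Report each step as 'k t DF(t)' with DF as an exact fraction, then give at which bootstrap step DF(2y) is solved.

step 1 [1y] swap r/1=209/9791: DF=(1 − 209/9791·(0))/(1+209/9791) = 9791/10000 ≈ 0.979100
step 2 [2y] zero: DF = P = 9621/10000 ≈ 0.962100
step 3 [3y] zero: DF = P = 2331/2500 ≈ 0.932400
step 4 [4y] zero: DF = P = 1809/2000 ≈ 0.904500
step 5 [5y] swap r/1=1138/46643: DF=(1 − 1138/46643·(0.979100+0.962100+0.932400+0.904500))/(1+1138/46643) = 4431/5000 ≈ 0.886200
step 6 [6y] zero: DF = P = 869/1000 ≈ 0.869000

1 1 9791/10000
2 2 9621/10000
3 3 2331/2500
4 4 1809/2000
5 5 4431/5000
6 6 869/1000
DF(2y) is solved at step 2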